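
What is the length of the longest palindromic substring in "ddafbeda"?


Input: "ddafbeda"
Checking substrings for palindromes:
  [0:2] "dd" (len 2) => palindrome
Longest palindromic substring: "dd" with length 2

2


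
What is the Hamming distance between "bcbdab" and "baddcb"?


Comparing "bcbdab" and "baddcb" position by position:
  Position 0: 'b' vs 'b' => same
  Position 1: 'c' vs 'a' => differ
  Position 2: 'b' vs 'd' => differ
  Position 3: 'd' vs 'd' => same
  Position 4: 'a' vs 'c' => differ
  Position 5: 'b' vs 'b' => same
Total differences (Hamming distance): 3

3


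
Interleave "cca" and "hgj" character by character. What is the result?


Interleaving "cca" and "hgj":
  Position 0: 'c' from first, 'h' from second => "ch"
  Position 1: 'c' from first, 'g' from second => "cg"
  Position 2: 'a' from first, 'j' from second => "aj"
Result: chcgaj

chcgaj


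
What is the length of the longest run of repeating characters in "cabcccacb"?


Input: "cabcccacb"
Scanning for longest run:
  Position 1 ('a'): new char, reset run to 1
  Position 2 ('b'): new char, reset run to 1
  Position 3 ('c'): new char, reset run to 1
  Position 4 ('c'): continues run of 'c', length=2
  Position 5 ('c'): continues run of 'c', length=3
  Position 6 ('a'): new char, reset run to 1
  Position 7 ('c'): new char, reset run to 1
  Position 8 ('b'): new char, reset run to 1
Longest run: 'c' with length 3

3


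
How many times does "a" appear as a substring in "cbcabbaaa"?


Searching for "a" in "cbcabbaaa"
Scanning each position:
  Position 0: "c" => no
  Position 1: "b" => no
  Position 2: "c" => no
  Position 3: "a" => MATCH
  Position 4: "b" => no
  Position 5: "b" => no
  Position 6: "a" => MATCH
  Position 7: "a" => MATCH
  Position 8: "a" => MATCH
Total occurrences: 4

4


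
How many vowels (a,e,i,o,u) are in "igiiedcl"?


Input: igiiedcl
Checking each character:
  'i' at position 0: vowel (running total: 1)
  'g' at position 1: consonant
  'i' at position 2: vowel (running total: 2)
  'i' at position 3: vowel (running total: 3)
  'e' at position 4: vowel (running total: 4)
  'd' at position 5: consonant
  'c' at position 6: consonant
  'l' at position 7: consonant
Total vowels: 4

4


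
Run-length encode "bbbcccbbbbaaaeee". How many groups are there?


Input: bbbcccbbbbaaaeee
Scanning for consecutive runs:
  Group 1: 'b' x 3 (positions 0-2)
  Group 2: 'c' x 3 (positions 3-5)
  Group 3: 'b' x 4 (positions 6-9)
  Group 4: 'a' x 3 (positions 10-12)
  Group 5: 'e' x 3 (positions 13-15)
Total groups: 5

5


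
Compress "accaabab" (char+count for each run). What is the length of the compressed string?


Input: accaabab
Runs:
  'a' x 1 => "a1"
  'c' x 2 => "c2"
  'a' x 2 => "a2"
  'b' x 1 => "b1"
  'a' x 1 => "a1"
  'b' x 1 => "b1"
Compressed: "a1c2a2b1a1b1"
Compressed length: 12

12


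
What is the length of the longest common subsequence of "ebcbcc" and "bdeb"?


LCS of "ebcbcc" and "bdeb"
DP table:
           b    d    e    b
      0    0    0    0    0
  e   0    0    0    1    1
  b   0    1    1    1    2
  c   0    1    1    1    2
  b   0    1    1    1    2
  c   0    1    1    1    2
  c   0    1    1    1    2
LCS length = dp[6][4] = 2

2


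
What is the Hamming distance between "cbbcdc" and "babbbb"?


Comparing "cbbcdc" and "babbbb" position by position:
  Position 0: 'c' vs 'b' => differ
  Position 1: 'b' vs 'a' => differ
  Position 2: 'b' vs 'b' => same
  Position 3: 'c' vs 'b' => differ
  Position 4: 'd' vs 'b' => differ
  Position 5: 'c' vs 'b' => differ
Total differences (Hamming distance): 5

5


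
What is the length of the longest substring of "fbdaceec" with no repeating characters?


Input: "fbdaceec"
Sliding window (track last position of each char):
  Position 0 ('f'): window [0,0] length 1 -- new best
  Position 1 ('b'): window [0,1] length 2 -- new best
  Position 2 ('d'): window [0,2] length 3 -- new best
  Position 3 ('a'): window [0,3] length 4 -- new best
  Position 4 ('c'): window [0,4] length 5 -- new best
  Position 5 ('e'): window [0,5] length 6 -- new best
  Position 6 ('e'): repeat (last at 5), move window start to 6
  Position 6 ('e'): window [6,6] length 1
  Position 7 ('c'): window [6,7] length 2
Longest substring with no repeats: "fbdace" with length 6

6


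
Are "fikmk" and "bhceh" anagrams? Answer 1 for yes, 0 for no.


Strings: "fikmk", "bhceh"
Sorted first:  fikkm
Sorted second: bcehh
Differ at position 0: 'f' vs 'b' => not anagrams

0


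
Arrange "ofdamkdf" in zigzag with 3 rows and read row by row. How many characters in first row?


Zigzag "ofdamkdf" into 3 rows:
Placing characters:
  'o' => row 0
  'f' => row 1
  'd' => row 2
  'a' => row 1
  'm' => row 0
  'k' => row 1
  'd' => row 2
  'f' => row 1
Rows:
  Row 0: "om"
  Row 1: "fakf"
  Row 2: "dd"
First row length: 2

2


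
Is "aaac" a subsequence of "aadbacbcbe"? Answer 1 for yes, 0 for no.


Check if "aaac" is a subsequence of "aadbacbcbe"
Greedy scan:
  Position 0 ('a'): matches sub[0] = 'a'
  Position 1 ('a'): matches sub[1] = 'a'
  Position 2 ('d'): no match needed
  Position 3 ('b'): no match needed
  Position 4 ('a'): matches sub[2] = 'a'
  Position 5 ('c'): matches sub[3] = 'c'
  Position 6 ('b'): no match needed
  Position 7 ('c'): no match needed
  Position 8 ('b'): no match needed
  Position 9 ('e'): no match needed
All 4 characters matched => is a subsequence

1


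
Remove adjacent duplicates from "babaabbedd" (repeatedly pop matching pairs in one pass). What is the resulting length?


Input: babaabbedd
Stack-based adjacent duplicate removal:
  Read 'b': push. Stack: b
  Read 'a': push. Stack: ba
  Read 'b': push. Stack: bab
  Read 'a': push. Stack: baba
  Read 'a': matches stack top 'a' => pop. Stack: bab
  Read 'b': matches stack top 'b' => pop. Stack: ba
  Read 'b': push. Stack: bab
  Read 'e': push. Stack: babe
  Read 'd': push. Stack: babed
  Read 'd': matches stack top 'd' => pop. Stack: babe
Final stack: "babe" (length 4)

4


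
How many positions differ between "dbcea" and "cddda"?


Comparing "dbcea" and "cddda" position by position:
  Position 0: 'd' vs 'c' => DIFFER
  Position 1: 'b' vs 'd' => DIFFER
  Position 2: 'c' vs 'd' => DIFFER
  Position 3: 'e' vs 'd' => DIFFER
  Position 4: 'a' vs 'a' => same
Positions that differ: 4

4


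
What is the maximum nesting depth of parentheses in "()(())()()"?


Input: "()(())()()"
Tracking depth:
  Position 0 '(': depth becomes 1
  Position 1 ')': depth becomes 0
  Position 2 '(': depth becomes 1
  Position 3 '(': depth becomes 2
  Position 4 ')': depth becomes 1
  Position 5 ')': depth becomes 0
  Position 6 '(': depth becomes 1
  Position 7 ')': depth becomes 0
  Position 8 '(': depth becomes 1
  Position 9 ')': depth becomes 0
Maximum depth reached: 2

2


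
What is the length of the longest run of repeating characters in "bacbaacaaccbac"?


Input: "bacbaacaaccbac"
Scanning for longest run:
  Position 1 ('a'): new char, reset run to 1
  Position 2 ('c'): new char, reset run to 1
  Position 3 ('b'): new char, reset run to 1
  Position 4 ('a'): new char, reset run to 1
  Position 5 ('a'): continues run of 'a', length=2
  Position 6 ('c'): new char, reset run to 1
  Position 7 ('a'): new char, reset run to 1
  Position 8 ('a'): continues run of 'a', length=2
  Position 9 ('c'): new char, reset run to 1
  Position 10 ('c'): continues run of 'c', length=2
  Position 11 ('b'): new char, reset run to 1
  Position 12 ('a'): new char, reset run to 1
  Position 13 ('c'): new char, reset run to 1
Longest run: 'a' with length 2

2


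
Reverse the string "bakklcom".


Input: bakklcom
Reading characters right to left:
  Position 7: 'm'
  Position 6: 'o'
  Position 5: 'c'
  Position 4: 'l'
  Position 3: 'k'
  Position 2: 'k'
  Position 1: 'a'
  Position 0: 'b'
Reversed: moclkkab

moclkkab


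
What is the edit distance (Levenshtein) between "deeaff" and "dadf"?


Computing edit distance: "deeaff" -> "dadf"
DP table:
           d    a    d    f
      0    1    2    3    4
  d   1    0    1    2    3
  e   2    1    1    2    3
  e   3    2    2    2    3
  a   4    3    2    3    3
  f   5    4    3    3    3
  f   6    5    4    4    3
Edit distance = dp[6][4] = 3

3


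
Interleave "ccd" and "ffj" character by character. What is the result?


Interleaving "ccd" and "ffj":
  Position 0: 'c' from first, 'f' from second => "cf"
  Position 1: 'c' from first, 'f' from second => "cf"
  Position 2: 'd' from first, 'j' from second => "dj"
Result: cfcfdj

cfcfdj


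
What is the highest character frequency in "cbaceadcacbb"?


Input: cbaceadcacbb
Character counts:
  'a': 3
  'b': 3
  'c': 4
  'd': 1
  'e': 1
Maximum frequency: 4

4


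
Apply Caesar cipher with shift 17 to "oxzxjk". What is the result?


Caesar cipher: shift "oxzxjk" by 17
  'o' (pos 14) + 17 = pos 5 = 'f'
  'x' (pos 23) + 17 = pos 14 = 'o'
  'z' (pos 25) + 17 = pos 16 = 'q'
  'x' (pos 23) + 17 = pos 14 = 'o'
  'j' (pos 9) + 17 = pos 0 = 'a'
  'k' (pos 10) + 17 = pos 1 = 'b'
Result: foqoab

foqoab


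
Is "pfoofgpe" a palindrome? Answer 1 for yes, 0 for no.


Input: pfoofgpe
Reversed: epgfoofp
  Compare pos 0 ('p') with pos 7 ('e'): MISMATCH
  Compare pos 1 ('f') with pos 6 ('p'): MISMATCH
  Compare pos 2 ('o') with pos 5 ('g'): MISMATCH
  Compare pos 3 ('o') with pos 4 ('f'): MISMATCH
Result: not a palindrome

0


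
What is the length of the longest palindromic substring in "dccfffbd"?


Input: "dccfffbd"
Checking substrings for palindromes:
  [3:6] "fff" (len 3) => palindrome
  [1:3] "cc" (len 2) => palindrome
  [3:5] "ff" (len 2) => palindrome
  [4:6] "ff" (len 2) => palindrome
Longest palindromic substring: "fff" with length 3

3


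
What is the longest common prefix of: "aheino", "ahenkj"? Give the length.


Words: aheino, ahenkj
  Position 0: all 'a' => match
  Position 1: all 'h' => match
  Position 2: all 'e' => match
  Position 3: ('i', 'n') => mismatch, stop
LCP = "ahe" (length 3)

3


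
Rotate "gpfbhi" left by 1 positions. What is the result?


Input: "gpfbhi", rotate left by 1
First 1 characters: "g"
Remaining characters: "pfbhi"
Concatenate remaining + first: "pfbhi" + "g" = "pfbhig"

pfbhig


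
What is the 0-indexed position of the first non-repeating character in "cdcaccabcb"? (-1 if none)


Input: cdcaccabcb
Character frequencies:
  'a': 2
  'b': 2
  'c': 5
  'd': 1
Scanning left to right for freq == 1:
  Position 0 ('c'): freq=5, skip
  Position 1 ('d'): unique! => answer = 1

1


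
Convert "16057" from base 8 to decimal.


Input: "16057" in base 8
Positional expansion:
  Digit '1' (value 1) x 8^4 = 4096
  Digit '6' (value 6) x 8^3 = 3072
  Digit '0' (value 0) x 8^2 = 0
  Digit '5' (value 5) x 8^1 = 40
  Digit '7' (value 7) x 8^0 = 7
Sum = 7215

7215


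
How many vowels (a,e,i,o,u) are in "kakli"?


Input: kakli
Checking each character:
  'k' at position 0: consonant
  'a' at position 1: vowel (running total: 1)
  'k' at position 2: consonant
  'l' at position 3: consonant
  'i' at position 4: vowel (running total: 2)
Total vowels: 2

2


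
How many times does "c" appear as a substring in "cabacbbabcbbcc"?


Searching for "c" in "cabacbbabcbbcc"
Scanning each position:
  Position 0: "c" => MATCH
  Position 1: "a" => no
  Position 2: "b" => no
  Position 3: "a" => no
  Position 4: "c" => MATCH
  Position 5: "b" => no
  Position 6: "b" => no
  Position 7: "a" => no
  Position 8: "b" => no
  Position 9: "c" => MATCH
  Position 10: "b" => no
  Position 11: "b" => no
  Position 12: "c" => MATCH
  Position 13: "c" => MATCH
Total occurrences: 5

5


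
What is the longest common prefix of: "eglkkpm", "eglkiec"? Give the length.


Words: eglkkpm, eglkiec
  Position 0: all 'e' => match
  Position 1: all 'g' => match
  Position 2: all 'l' => match
  Position 3: all 'k' => match
  Position 4: ('k', 'i') => mismatch, stop
LCP = "eglk" (length 4)

4


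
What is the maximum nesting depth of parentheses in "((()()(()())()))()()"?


Input: "((()()(()())()))()()"
Tracking depth:
  Position 0 '(': depth becomes 1
  Position 1 '(': depth becomes 2
  Position 2 '(': depth becomes 3
  Position 3 ')': depth becomes 2
  Position 4 '(': depth becomes 3
  Position 5 ')': depth becomes 2
  Position 6 '(': depth becomes 3
  Position 7 '(': depth becomes 4
  Position 8 ')': depth becomes 3
  Position 9 '(': depth becomes 4
  Position 10 ')': depth becomes 3
  Position 11 ')': depth becomes 2
  Position 12 '(': depth becomes 3
  Position 13 ')': depth becomes 2
  Position 14 ')': depth becomes 1
  Position 15 ')': depth becomes 0
  Position 16 '(': depth becomes 1
  Position 17 ')': depth becomes 0
  Position 18 '(': depth becomes 1
  Position 19 ')': depth becomes 0
Maximum depth reached: 4

4


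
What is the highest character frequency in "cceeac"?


Input: cceeac
Character counts:
  'a': 1
  'c': 3
  'e': 2
Maximum frequency: 3

3


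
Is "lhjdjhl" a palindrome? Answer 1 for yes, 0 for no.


Input: lhjdjhl
Reversed: lhjdjhl
  Compare pos 0 ('l') with pos 6 ('l'): match
  Compare pos 1 ('h') with pos 5 ('h'): match
  Compare pos 2 ('j') with pos 4 ('j'): match
Result: palindrome

1


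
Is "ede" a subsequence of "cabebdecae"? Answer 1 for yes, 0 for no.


Check if "ede" is a subsequence of "cabebdecae"
Greedy scan:
  Position 0 ('c'): no match needed
  Position 1 ('a'): no match needed
  Position 2 ('b'): no match needed
  Position 3 ('e'): matches sub[0] = 'e'
  Position 4 ('b'): no match needed
  Position 5 ('d'): matches sub[1] = 'd'
  Position 6 ('e'): matches sub[2] = 'e'
  Position 7 ('c'): no match needed
  Position 8 ('a'): no match needed
  Position 9 ('e'): no match needed
All 3 characters matched => is a subsequence

1


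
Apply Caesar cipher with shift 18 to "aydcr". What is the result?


Caesar cipher: shift "aydcr" by 18
  'a' (pos 0) + 18 = pos 18 = 's'
  'y' (pos 24) + 18 = pos 16 = 'q'
  'd' (pos 3) + 18 = pos 21 = 'v'
  'c' (pos 2) + 18 = pos 20 = 'u'
  'r' (pos 17) + 18 = pos 9 = 'j'
Result: sqvuj

sqvuj


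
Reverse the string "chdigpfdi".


Input: chdigpfdi
Reading characters right to left:
  Position 8: 'i'
  Position 7: 'd'
  Position 6: 'f'
  Position 5: 'p'
  Position 4: 'g'
  Position 3: 'i'
  Position 2: 'd'
  Position 1: 'h'
  Position 0: 'c'
Reversed: idfpgidhc

idfpgidhc


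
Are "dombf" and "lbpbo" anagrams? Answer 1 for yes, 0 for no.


Strings: "dombf", "lbpbo"
Sorted first:  bdfmo
Sorted second: bblop
Differ at position 1: 'd' vs 'b' => not anagrams

0


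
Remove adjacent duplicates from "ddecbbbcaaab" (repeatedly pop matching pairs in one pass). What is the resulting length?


Input: ddecbbbcaaab
Stack-based adjacent duplicate removal:
  Read 'd': push. Stack: d
  Read 'd': matches stack top 'd' => pop. Stack: (empty)
  Read 'e': push. Stack: e
  Read 'c': push. Stack: ec
  Read 'b': push. Stack: ecb
  Read 'b': matches stack top 'b' => pop. Stack: ec
  Read 'b': push. Stack: ecb
  Read 'c': push. Stack: ecbc
  Read 'a': push. Stack: ecbca
  Read 'a': matches stack top 'a' => pop. Stack: ecbc
  Read 'a': push. Stack: ecbca
  Read 'b': push. Stack: ecbcab
Final stack: "ecbcab" (length 6)

6


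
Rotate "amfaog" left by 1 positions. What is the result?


Input: "amfaog", rotate left by 1
First 1 characters: "a"
Remaining characters: "mfaog"
Concatenate remaining + first: "mfaog" + "a" = "mfaoga"

mfaoga


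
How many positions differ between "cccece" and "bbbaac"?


Comparing "cccece" and "bbbaac" position by position:
  Position 0: 'c' vs 'b' => DIFFER
  Position 1: 'c' vs 'b' => DIFFER
  Position 2: 'c' vs 'b' => DIFFER
  Position 3: 'e' vs 'a' => DIFFER
  Position 4: 'c' vs 'a' => DIFFER
  Position 5: 'e' vs 'c' => DIFFER
Positions that differ: 6

6


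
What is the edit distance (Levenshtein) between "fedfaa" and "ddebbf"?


Computing edit distance: "fedfaa" -> "ddebbf"
DP table:
           d    d    e    b    b    f
      0    1    2    3    4    5    6
  f   1    1    2    3    4    5    5
  e   2    2    2    2    3    4    5
  d   3    2    2    3    3    4    5
  f   4    3    3    3    4    4    4
  a   5    4    4    4    4    5    5
  a   6    5    5    5    5    5    6
Edit distance = dp[6][6] = 6

6


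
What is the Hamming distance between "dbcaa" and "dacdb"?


Comparing "dbcaa" and "dacdb" position by position:
  Position 0: 'd' vs 'd' => same
  Position 1: 'b' vs 'a' => differ
  Position 2: 'c' vs 'c' => same
  Position 3: 'a' vs 'd' => differ
  Position 4: 'a' vs 'b' => differ
Total differences (Hamming distance): 3

3


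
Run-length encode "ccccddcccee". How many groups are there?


Input: ccccddcccee
Scanning for consecutive runs:
  Group 1: 'c' x 4 (positions 0-3)
  Group 2: 'd' x 2 (positions 4-5)
  Group 3: 'c' x 3 (positions 6-8)
  Group 4: 'e' x 2 (positions 9-10)
Total groups: 4

4


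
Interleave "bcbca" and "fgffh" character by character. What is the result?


Interleaving "bcbca" and "fgffh":
  Position 0: 'b' from first, 'f' from second => "bf"
  Position 1: 'c' from first, 'g' from second => "cg"
  Position 2: 'b' from first, 'f' from second => "bf"
  Position 3: 'c' from first, 'f' from second => "cf"
  Position 4: 'a' from first, 'h' from second => "ah"
Result: bfcgbfcfah

bfcgbfcfah


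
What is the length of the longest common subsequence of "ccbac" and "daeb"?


LCS of "ccbac" and "daeb"
DP table:
           d    a    e    b
      0    0    0    0    0
  c   0    0    0    0    0
  c   0    0    0    0    0
  b   0    0    0    0    1
  a   0    0    1    1    1
  c   0    0    1    1    1
LCS length = dp[5][4] = 1

1


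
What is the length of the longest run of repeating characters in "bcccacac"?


Input: "bcccacac"
Scanning for longest run:
  Position 1 ('c'): new char, reset run to 1
  Position 2 ('c'): continues run of 'c', length=2
  Position 3 ('c'): continues run of 'c', length=3
  Position 4 ('a'): new char, reset run to 1
  Position 5 ('c'): new char, reset run to 1
  Position 6 ('a'): new char, reset run to 1
  Position 7 ('c'): new char, reset run to 1
Longest run: 'c' with length 3

3


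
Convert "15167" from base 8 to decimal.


Input: "15167" in base 8
Positional expansion:
  Digit '1' (value 1) x 8^4 = 4096
  Digit '5' (value 5) x 8^3 = 2560
  Digit '1' (value 1) x 8^2 = 64
  Digit '6' (value 6) x 8^1 = 48
  Digit '7' (value 7) x 8^0 = 7
Sum = 6775

6775


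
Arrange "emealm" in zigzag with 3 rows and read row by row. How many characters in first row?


Zigzag "emealm" into 3 rows:
Placing characters:
  'e' => row 0
  'm' => row 1
  'e' => row 2
  'a' => row 1
  'l' => row 0
  'm' => row 1
Rows:
  Row 0: "el"
  Row 1: "mam"
  Row 2: "e"
First row length: 2

2


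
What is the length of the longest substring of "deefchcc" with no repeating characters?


Input: "deefchcc"
Sliding window (track last position of each char):
  Position 0 ('d'): window [0,0] length 1 -- new best
  Position 1 ('e'): window [0,1] length 2 -- new best
  Position 2 ('e'): repeat (last at 1), move window start to 2
  Position 2 ('e'): window [2,2] length 1
  Position 3 ('f'): window [2,3] length 2
  Position 4 ('c'): window [2,4] length 3 -- new best
  Position 5 ('h'): window [2,5] length 4 -- new best
  Position 6 ('c'): repeat (last at 4), move window start to 5
  Position 6 ('c'): window [5,6] length 2
  Position 7 ('c'): repeat (last at 6), move window start to 7
  Position 7 ('c'): window [7,7] length 1
Longest substring with no repeats: "efch" with length 4

4


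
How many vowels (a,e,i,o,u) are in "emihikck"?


Input: emihikck
Checking each character:
  'e' at position 0: vowel (running total: 1)
  'm' at position 1: consonant
  'i' at position 2: vowel (running total: 2)
  'h' at position 3: consonant
  'i' at position 4: vowel (running total: 3)
  'k' at position 5: consonant
  'c' at position 6: consonant
  'k' at position 7: consonant
Total vowels: 3

3


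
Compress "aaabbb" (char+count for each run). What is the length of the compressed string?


Input: aaabbb
Runs:
  'a' x 3 => "a3"
  'b' x 3 => "b3"
Compressed: "a3b3"
Compressed length: 4

4


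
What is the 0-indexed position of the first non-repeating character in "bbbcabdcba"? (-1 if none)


Input: bbbcabdcba
Character frequencies:
  'a': 2
  'b': 5
  'c': 2
  'd': 1
Scanning left to right for freq == 1:
  Position 0 ('b'): freq=5, skip
  Position 1 ('b'): freq=5, skip
  Position 2 ('b'): freq=5, skip
  Position 3 ('c'): freq=2, skip
  Position 4 ('a'): freq=2, skip
  Position 5 ('b'): freq=5, skip
  Position 6 ('d'): unique! => answer = 6

6


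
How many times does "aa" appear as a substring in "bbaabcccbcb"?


Searching for "aa" in "bbaabcccbcb"
Scanning each position:
  Position 0: "bb" => no
  Position 1: "ba" => no
  Position 2: "aa" => MATCH
  Position 3: "ab" => no
  Position 4: "bc" => no
  Position 5: "cc" => no
  Position 6: "cc" => no
  Position 7: "cb" => no
  Position 8: "bc" => no
  Position 9: "cb" => no
Total occurrences: 1

1


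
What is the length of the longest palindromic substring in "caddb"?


Input: "caddb"
Checking substrings for palindromes:
  [2:4] "dd" (len 2) => palindrome
Longest palindromic substring: "dd" with length 2

2


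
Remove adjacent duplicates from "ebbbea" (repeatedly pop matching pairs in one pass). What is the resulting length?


Input: ebbbea
Stack-based adjacent duplicate removal:
  Read 'e': push. Stack: e
  Read 'b': push. Stack: eb
  Read 'b': matches stack top 'b' => pop. Stack: e
  Read 'b': push. Stack: eb
  Read 'e': push. Stack: ebe
  Read 'a': push. Stack: ebea
Final stack: "ebea" (length 4)

4


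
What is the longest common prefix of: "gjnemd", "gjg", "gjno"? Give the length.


Words: gjnemd, gjg, gjno
  Position 0: all 'g' => match
  Position 1: all 'j' => match
  Position 2: ('n', 'g', 'n') => mismatch, stop
LCP = "gj" (length 2)

2


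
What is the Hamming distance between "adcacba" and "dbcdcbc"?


Comparing "adcacba" and "dbcdcbc" position by position:
  Position 0: 'a' vs 'd' => differ
  Position 1: 'd' vs 'b' => differ
  Position 2: 'c' vs 'c' => same
  Position 3: 'a' vs 'd' => differ
  Position 4: 'c' vs 'c' => same
  Position 5: 'b' vs 'b' => same
  Position 6: 'a' vs 'c' => differ
Total differences (Hamming distance): 4

4


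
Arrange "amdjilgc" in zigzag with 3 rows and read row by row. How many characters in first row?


Zigzag "amdjilgc" into 3 rows:
Placing characters:
  'a' => row 0
  'm' => row 1
  'd' => row 2
  'j' => row 1
  'i' => row 0
  'l' => row 1
  'g' => row 2
  'c' => row 1
Rows:
  Row 0: "ai"
  Row 1: "mjlc"
  Row 2: "dg"
First row length: 2

2


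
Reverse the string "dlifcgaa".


Input: dlifcgaa
Reading characters right to left:
  Position 7: 'a'
  Position 6: 'a'
  Position 5: 'g'
  Position 4: 'c'
  Position 3: 'f'
  Position 2: 'i'
  Position 1: 'l'
  Position 0: 'd'
Reversed: aagcfild

aagcfild


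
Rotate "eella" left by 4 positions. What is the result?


Input: "eella", rotate left by 4
First 4 characters: "eell"
Remaining characters: "a"
Concatenate remaining + first: "a" + "eell" = "aeell"

aeell


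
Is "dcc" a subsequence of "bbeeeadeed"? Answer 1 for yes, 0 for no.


Check if "dcc" is a subsequence of "bbeeeadeed"
Greedy scan:
  Position 0 ('b'): no match needed
  Position 1 ('b'): no match needed
  Position 2 ('e'): no match needed
  Position 3 ('e'): no match needed
  Position 4 ('e'): no match needed
  Position 5 ('a'): no match needed
  Position 6 ('d'): matches sub[0] = 'd'
  Position 7 ('e'): no match needed
  Position 8 ('e'): no match needed
  Position 9 ('d'): no match needed
Only matched 1/3 characters => not a subsequence

0


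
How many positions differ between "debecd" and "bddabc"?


Comparing "debecd" and "bddabc" position by position:
  Position 0: 'd' vs 'b' => DIFFER
  Position 1: 'e' vs 'd' => DIFFER
  Position 2: 'b' vs 'd' => DIFFER
  Position 3: 'e' vs 'a' => DIFFER
  Position 4: 'c' vs 'b' => DIFFER
  Position 5: 'd' vs 'c' => DIFFER
Positions that differ: 6

6


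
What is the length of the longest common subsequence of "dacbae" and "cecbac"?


LCS of "dacbae" and "cecbac"
DP table:
           c    e    c    b    a    c
      0    0    0    0    0    0    0
  d   0    0    0    0    0    0    0
  a   0    0    0    0    0    1    1
  c   0    1    1    1    1    1    2
  b   0    1    1    1    2    2    2
  a   0    1    1    1    2    3    3
  e   0    1    2    2    2    3    3
LCS length = dp[6][6] = 3

3


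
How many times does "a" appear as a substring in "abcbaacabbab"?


Searching for "a" in "abcbaacabbab"
Scanning each position:
  Position 0: "a" => MATCH
  Position 1: "b" => no
  Position 2: "c" => no
  Position 3: "b" => no
  Position 4: "a" => MATCH
  Position 5: "a" => MATCH
  Position 6: "c" => no
  Position 7: "a" => MATCH
  Position 8: "b" => no
  Position 9: "b" => no
  Position 10: "a" => MATCH
  Position 11: "b" => no
Total occurrences: 5

5


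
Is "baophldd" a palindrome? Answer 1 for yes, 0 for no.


Input: baophldd
Reversed: ddlhpoab
  Compare pos 0 ('b') with pos 7 ('d'): MISMATCH
  Compare pos 1 ('a') with pos 6 ('d'): MISMATCH
  Compare pos 2 ('o') with pos 5 ('l'): MISMATCH
  Compare pos 3 ('p') with pos 4 ('h'): MISMATCH
Result: not a palindrome

0


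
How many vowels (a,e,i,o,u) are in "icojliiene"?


Input: icojliiene
Checking each character:
  'i' at position 0: vowel (running total: 1)
  'c' at position 1: consonant
  'o' at position 2: vowel (running total: 2)
  'j' at position 3: consonant
  'l' at position 4: consonant
  'i' at position 5: vowel (running total: 3)
  'i' at position 6: vowel (running total: 4)
  'e' at position 7: vowel (running total: 5)
  'n' at position 8: consonant
  'e' at position 9: vowel (running total: 6)
Total vowels: 6

6


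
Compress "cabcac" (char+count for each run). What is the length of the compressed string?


Input: cabcac
Runs:
  'c' x 1 => "c1"
  'a' x 1 => "a1"
  'b' x 1 => "b1"
  'c' x 1 => "c1"
  'a' x 1 => "a1"
  'c' x 1 => "c1"
Compressed: "c1a1b1c1a1c1"
Compressed length: 12

12


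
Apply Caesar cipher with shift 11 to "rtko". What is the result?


Caesar cipher: shift "rtko" by 11
  'r' (pos 17) + 11 = pos 2 = 'c'
  't' (pos 19) + 11 = pos 4 = 'e'
  'k' (pos 10) + 11 = pos 21 = 'v'
  'o' (pos 14) + 11 = pos 25 = 'z'
Result: cevz

cevz


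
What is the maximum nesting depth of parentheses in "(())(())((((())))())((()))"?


Input: "(())(())((((())))())((()))"
Tracking depth:
  Position 0 '(': depth becomes 1
  Position 1 '(': depth becomes 2
  Position 2 ')': depth becomes 1
  Position 3 ')': depth becomes 0
  Position 4 '(': depth becomes 1
  Position 5 '(': depth becomes 2
  Position 6 ')': depth becomes 1
  Position 7 ')': depth becomes 0
  Position 8 '(': depth becomes 1
  Position 9 '(': depth becomes 2
  Position 10 '(': depth becomes 3
  Position 11 '(': depth becomes 4
  Position 12 '(': depth becomes 5
  Position 13 ')': depth becomes 4
  Position 14 ')': depth becomes 3
  Position 15 ')': depth becomes 2
  Position 16 ')': depth becomes 1
  Position 17 '(': depth becomes 2
  Position 18 ')': depth becomes 1
  Position 19 ')': depth becomes 0
  Position 20 '(': depth becomes 1
  Position 21 '(': depth becomes 2
  Position 22 '(': depth becomes 3
  Position 23 ')': depth becomes 2
  Position 24 ')': depth becomes 1
  Position 25 ')': depth becomes 0
Maximum depth reached: 5

5


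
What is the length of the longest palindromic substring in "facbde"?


Input: "facbde"
Checking substrings for palindromes:
  No multi-char palindromic substrings found
Longest palindromic substring: "f" with length 1

1


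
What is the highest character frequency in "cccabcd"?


Input: cccabcd
Character counts:
  'a': 1
  'b': 1
  'c': 4
  'd': 1
Maximum frequency: 4

4


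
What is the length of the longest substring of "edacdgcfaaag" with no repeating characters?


Input: "edacdgcfaaag"
Sliding window (track last position of each char):
  Position 0 ('e'): window [0,0] length 1 -- new best
  Position 1 ('d'): window [0,1] length 2 -- new best
  Position 2 ('a'): window [0,2] length 3 -- new best
  Position 3 ('c'): window [0,3] length 4 -- new best
  Position 4 ('d'): repeat (last at 1), move window start to 2
  Position 4 ('d'): window [2,4] length 3
  Position 5 ('g'): window [2,5] length 4
  Position 6 ('c'): repeat (last at 3), move window start to 4
  Position 6 ('c'): window [4,6] length 3
  Position 7 ('f'): window [4,7] length 4
  Position 8 ('a'): window [4,8] length 5 -- new best
  Position 9 ('a'): repeat (last at 8), move window start to 9
  Position 9 ('a'): window [9,9] length 1
  Position 10 ('a'): repeat (last at 9), move window start to 10
  Position 10 ('a'): window [10,10] length 1
  Position 11 ('g'): window [10,11] length 2
Longest substring with no repeats: "dgcfa" with length 5

5


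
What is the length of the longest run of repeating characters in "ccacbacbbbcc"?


Input: "ccacbacbbbcc"
Scanning for longest run:
  Position 1 ('c'): continues run of 'c', length=2
  Position 2 ('a'): new char, reset run to 1
  Position 3 ('c'): new char, reset run to 1
  Position 4 ('b'): new char, reset run to 1
  Position 5 ('a'): new char, reset run to 1
  Position 6 ('c'): new char, reset run to 1
  Position 7 ('b'): new char, reset run to 1
  Position 8 ('b'): continues run of 'b', length=2
  Position 9 ('b'): continues run of 'b', length=3
  Position 10 ('c'): new char, reset run to 1
  Position 11 ('c'): continues run of 'c', length=2
Longest run: 'b' with length 3

3


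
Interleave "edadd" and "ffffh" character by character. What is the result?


Interleaving "edadd" and "ffffh":
  Position 0: 'e' from first, 'f' from second => "ef"
  Position 1: 'd' from first, 'f' from second => "df"
  Position 2: 'a' from first, 'f' from second => "af"
  Position 3: 'd' from first, 'f' from second => "df"
  Position 4: 'd' from first, 'h' from second => "dh"
Result: efdfafdfdh

efdfafdfdh


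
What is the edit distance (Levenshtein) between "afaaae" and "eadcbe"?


Computing edit distance: "afaaae" -> "eadcbe"
DP table:
           e    a    d    c    b    e
      0    1    2    3    4    5    6
  a   1    1    1    2    3    4    5
  f   2    2    2    2    3    4    5
  a   3    3    2    3    3    4    5
  a   4    4    3    3    4    4    5
  a   5    5    4    4    4    5    5
  e   6    5    5    5    5    5    5
Edit distance = dp[6][6] = 5

5


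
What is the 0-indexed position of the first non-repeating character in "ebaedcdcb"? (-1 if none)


Input: ebaedcdcb
Character frequencies:
  'a': 1
  'b': 2
  'c': 2
  'd': 2
  'e': 2
Scanning left to right for freq == 1:
  Position 0 ('e'): freq=2, skip
  Position 1 ('b'): freq=2, skip
  Position 2 ('a'): unique! => answer = 2

2


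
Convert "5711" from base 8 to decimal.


Input: "5711" in base 8
Positional expansion:
  Digit '5' (value 5) x 8^3 = 2560
  Digit '7' (value 7) x 8^2 = 448
  Digit '1' (value 1) x 8^1 = 8
  Digit '1' (value 1) x 8^0 = 1
Sum = 3017

3017


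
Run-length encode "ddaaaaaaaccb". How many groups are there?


Input: ddaaaaaaaccb
Scanning for consecutive runs:
  Group 1: 'd' x 2 (positions 0-1)
  Group 2: 'a' x 7 (positions 2-8)
  Group 3: 'c' x 2 (positions 9-10)
  Group 4: 'b' x 1 (positions 11-11)
Total groups: 4

4


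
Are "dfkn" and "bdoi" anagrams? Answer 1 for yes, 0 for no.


Strings: "dfkn", "bdoi"
Sorted first:  dfkn
Sorted second: bdio
Differ at position 0: 'd' vs 'b' => not anagrams

0


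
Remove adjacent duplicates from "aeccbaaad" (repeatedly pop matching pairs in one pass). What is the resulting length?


Input: aeccbaaad
Stack-based adjacent duplicate removal:
  Read 'a': push. Stack: a
  Read 'e': push. Stack: ae
  Read 'c': push. Stack: aec
  Read 'c': matches stack top 'c' => pop. Stack: ae
  Read 'b': push. Stack: aeb
  Read 'a': push. Stack: aeba
  Read 'a': matches stack top 'a' => pop. Stack: aeb
  Read 'a': push. Stack: aeba
  Read 'd': push. Stack: aebad
Final stack: "aebad" (length 5)

5


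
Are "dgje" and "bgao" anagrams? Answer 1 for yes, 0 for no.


Strings: "dgje", "bgao"
Sorted first:  degj
Sorted second: abgo
Differ at position 0: 'd' vs 'a' => not anagrams

0


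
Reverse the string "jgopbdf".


Input: jgopbdf
Reading characters right to left:
  Position 6: 'f'
  Position 5: 'd'
  Position 4: 'b'
  Position 3: 'p'
  Position 2: 'o'
  Position 1: 'g'
  Position 0: 'j'
Reversed: fdbpogj

fdbpogj


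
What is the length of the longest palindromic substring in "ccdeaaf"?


Input: "ccdeaaf"
Checking substrings for palindromes:
  [0:2] "cc" (len 2) => palindrome
  [4:6] "aa" (len 2) => palindrome
Longest palindromic substring: "cc" with length 2

2


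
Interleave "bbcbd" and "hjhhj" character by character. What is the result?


Interleaving "bbcbd" and "hjhhj":
  Position 0: 'b' from first, 'h' from second => "bh"
  Position 1: 'b' from first, 'j' from second => "bj"
  Position 2: 'c' from first, 'h' from second => "ch"
  Position 3: 'b' from first, 'h' from second => "bh"
  Position 4: 'd' from first, 'j' from second => "dj"
Result: bhbjchbhdj

bhbjchbhdj


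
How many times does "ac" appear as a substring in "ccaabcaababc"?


Searching for "ac" in "ccaabcaababc"
Scanning each position:
  Position 0: "cc" => no
  Position 1: "ca" => no
  Position 2: "aa" => no
  Position 3: "ab" => no
  Position 4: "bc" => no
  Position 5: "ca" => no
  Position 6: "aa" => no
  Position 7: "ab" => no
  Position 8: "ba" => no
  Position 9: "ab" => no
  Position 10: "bc" => no
Total occurrences: 0

0


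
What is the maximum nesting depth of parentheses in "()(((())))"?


Input: "()(((())))"
Tracking depth:
  Position 0 '(': depth becomes 1
  Position 1 ')': depth becomes 0
  Position 2 '(': depth becomes 1
  Position 3 '(': depth becomes 2
  Position 4 '(': depth becomes 3
  Position 5 '(': depth becomes 4
  Position 6 ')': depth becomes 3
  Position 7 ')': depth becomes 2
  Position 8 ')': depth becomes 1
  Position 9 ')': depth becomes 0
Maximum depth reached: 4

4


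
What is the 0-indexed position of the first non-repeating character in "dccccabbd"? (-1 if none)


Input: dccccabbd
Character frequencies:
  'a': 1
  'b': 2
  'c': 4
  'd': 2
Scanning left to right for freq == 1:
  Position 0 ('d'): freq=2, skip
  Position 1 ('c'): freq=4, skip
  Position 2 ('c'): freq=4, skip
  Position 3 ('c'): freq=4, skip
  Position 4 ('c'): freq=4, skip
  Position 5 ('a'): unique! => answer = 5

5


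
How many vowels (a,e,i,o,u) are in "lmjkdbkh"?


Input: lmjkdbkh
Checking each character:
  'l' at position 0: consonant
  'm' at position 1: consonant
  'j' at position 2: consonant
  'k' at position 3: consonant
  'd' at position 4: consonant
  'b' at position 5: consonant
  'k' at position 6: consonant
  'h' at position 7: consonant
Total vowels: 0

0


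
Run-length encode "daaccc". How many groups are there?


Input: daaccc
Scanning for consecutive runs:
  Group 1: 'd' x 1 (positions 0-0)
  Group 2: 'a' x 2 (positions 1-2)
  Group 3: 'c' x 3 (positions 3-5)
Total groups: 3

3


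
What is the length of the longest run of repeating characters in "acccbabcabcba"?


Input: "acccbabcabcba"
Scanning for longest run:
  Position 1 ('c'): new char, reset run to 1
  Position 2 ('c'): continues run of 'c', length=2
  Position 3 ('c'): continues run of 'c', length=3
  Position 4 ('b'): new char, reset run to 1
  Position 5 ('a'): new char, reset run to 1
  Position 6 ('b'): new char, reset run to 1
  Position 7 ('c'): new char, reset run to 1
  Position 8 ('a'): new char, reset run to 1
  Position 9 ('b'): new char, reset run to 1
  Position 10 ('c'): new char, reset run to 1
  Position 11 ('b'): new char, reset run to 1
  Position 12 ('a'): new char, reset run to 1
Longest run: 'c' with length 3

3


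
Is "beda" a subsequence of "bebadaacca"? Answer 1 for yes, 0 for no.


Check if "beda" is a subsequence of "bebadaacca"
Greedy scan:
  Position 0 ('b'): matches sub[0] = 'b'
  Position 1 ('e'): matches sub[1] = 'e'
  Position 2 ('b'): no match needed
  Position 3 ('a'): no match needed
  Position 4 ('d'): matches sub[2] = 'd'
  Position 5 ('a'): matches sub[3] = 'a'
  Position 6 ('a'): no match needed
  Position 7 ('c'): no match needed
  Position 8 ('c'): no match needed
  Position 9 ('a'): no match needed
All 4 characters matched => is a subsequence

1


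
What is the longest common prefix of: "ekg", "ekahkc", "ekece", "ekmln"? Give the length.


Words: ekg, ekahkc, ekece, ekmln
  Position 0: all 'e' => match
  Position 1: all 'k' => match
  Position 2: ('g', 'a', 'e', 'm') => mismatch, stop
LCP = "ek" (length 2)

2


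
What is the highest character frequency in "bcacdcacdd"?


Input: bcacdcacdd
Character counts:
  'a': 2
  'b': 1
  'c': 4
  'd': 3
Maximum frequency: 4

4


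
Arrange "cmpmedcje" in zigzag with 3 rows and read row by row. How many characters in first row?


Zigzag "cmpmedcje" into 3 rows:
Placing characters:
  'c' => row 0
  'm' => row 1
  'p' => row 2
  'm' => row 1
  'e' => row 0
  'd' => row 1
  'c' => row 2
  'j' => row 1
  'e' => row 0
Rows:
  Row 0: "cee"
  Row 1: "mmdj"
  Row 2: "pc"
First row length: 3

3


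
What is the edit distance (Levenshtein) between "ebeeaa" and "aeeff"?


Computing edit distance: "ebeeaa" -> "aeeff"
DP table:
           a    e    e    f    f
      0    1    2    3    4    5
  e   1    1    1    2    3    4
  b   2    2    2    2    3    4
  e   3    3    2    2    3    4
  e   4    4    3    2    3    4
  a   5    4    4    3    3    4
  a   6    5    5    4    4    4
Edit distance = dp[6][5] = 4

4


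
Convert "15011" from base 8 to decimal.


Input: "15011" in base 8
Positional expansion:
  Digit '1' (value 1) x 8^4 = 4096
  Digit '5' (value 5) x 8^3 = 2560
  Digit '0' (value 0) x 8^2 = 0
  Digit '1' (value 1) x 8^1 = 8
  Digit '1' (value 1) x 8^0 = 1
Sum = 6665

6665


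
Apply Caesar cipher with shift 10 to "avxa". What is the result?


Caesar cipher: shift "avxa" by 10
  'a' (pos 0) + 10 = pos 10 = 'k'
  'v' (pos 21) + 10 = pos 5 = 'f'
  'x' (pos 23) + 10 = pos 7 = 'h'
  'a' (pos 0) + 10 = pos 10 = 'k'
Result: kfhk

kfhk


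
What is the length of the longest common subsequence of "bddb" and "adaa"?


LCS of "bddb" and "adaa"
DP table:
           a    d    a    a
      0    0    0    0    0
  b   0    0    0    0    0
  d   0    0    1    1    1
  d   0    0    1    1    1
  b   0    0    1    1    1
LCS length = dp[4][4] = 1

1


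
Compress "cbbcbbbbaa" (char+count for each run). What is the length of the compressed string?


Input: cbbcbbbbaa
Runs:
  'c' x 1 => "c1"
  'b' x 2 => "b2"
  'c' x 1 => "c1"
  'b' x 4 => "b4"
  'a' x 2 => "a2"
Compressed: "c1b2c1b4a2"
Compressed length: 10

10


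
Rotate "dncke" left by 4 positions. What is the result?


Input: "dncke", rotate left by 4
First 4 characters: "dnck"
Remaining characters: "e"
Concatenate remaining + first: "e" + "dnck" = "ednck"

ednck


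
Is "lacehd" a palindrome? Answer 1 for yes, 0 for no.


Input: lacehd
Reversed: dhecal
  Compare pos 0 ('l') with pos 5 ('d'): MISMATCH
  Compare pos 1 ('a') with pos 4 ('h'): MISMATCH
  Compare pos 2 ('c') with pos 3 ('e'): MISMATCH
Result: not a palindrome

0


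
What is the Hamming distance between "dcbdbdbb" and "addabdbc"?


Comparing "dcbdbdbb" and "addabdbc" position by position:
  Position 0: 'd' vs 'a' => differ
  Position 1: 'c' vs 'd' => differ
  Position 2: 'b' vs 'd' => differ
  Position 3: 'd' vs 'a' => differ
  Position 4: 'b' vs 'b' => same
  Position 5: 'd' vs 'd' => same
  Position 6: 'b' vs 'b' => same
  Position 7: 'b' vs 'c' => differ
Total differences (Hamming distance): 5

5


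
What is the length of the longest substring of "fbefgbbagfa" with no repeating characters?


Input: "fbefgbbagfa"
Sliding window (track last position of each char):
  Position 0 ('f'): window [0,0] length 1 -- new best
  Position 1 ('b'): window [0,1] length 2 -- new best
  Position 2 ('e'): window [0,2] length 3 -- new best
  Position 3 ('f'): repeat (last at 0), move window start to 1
  Position 3 ('f'): window [1,3] length 3
  Position 4 ('g'): window [1,4] length 4 -- new best
  Position 5 ('b'): repeat (last at 1), move window start to 2
  Position 5 ('b'): window [2,5] length 4
  Position 6 ('b'): repeat (last at 5), move window start to 6
  Position 6 ('b'): window [6,6] length 1
  Position 7 ('a'): window [6,7] length 2
  Position 8 ('g'): window [6,8] length 3
  Position 9 ('f'): window [6,9] length 4
  Position 10 ('a'): repeat (last at 7), move window start to 8
  Position 10 ('a'): window [8,10] length 3
Longest substring with no repeats: "befg" with length 4

4
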